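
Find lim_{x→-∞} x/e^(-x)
This is an ∞/∞ indeterminate form as x → -∞.
Compare growth rates of the dominant terms (exponentials ≫ polynomials ≫ logarithms), or apply L'Hôpital's rule; the quotient → 0.
Limit = 0.

Final answer: 0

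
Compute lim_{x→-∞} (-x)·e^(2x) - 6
The product is a 0·∞ indeterminate form at x → -∞.
Rewrite the product as (-x) / e^(-2x) (an ∞/∞ form) and apply L'Hôpital, or use the standard hierarchy e^(2|x|) ≫ |(-x)| as x → -∞.
The indeterminate product → 0, so the limit = -6.

Final answer: -6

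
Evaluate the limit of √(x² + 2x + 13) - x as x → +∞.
This is an ∞ − ∞ indeterminate form.
Multiply and divide by the conjugate √(x²+2x + 13) + x; the x² terms cancel, leaving (2x + 13)/(√(x²+2x + 13)+x) → 2/2 = 1.
Limit = 1.

Final answer: 1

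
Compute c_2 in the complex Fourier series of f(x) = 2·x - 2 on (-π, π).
Compute the real Fourier coefficients first: a_2 = 0, b_2 = -2.
Then c_2 = (a_2 − i·b_2)/2 = i.

Final answer: i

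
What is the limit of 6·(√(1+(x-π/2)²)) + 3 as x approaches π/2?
Direct substitution at x = π/2 gives 9.

Final answer: 9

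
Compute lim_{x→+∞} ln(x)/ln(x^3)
This is an ∞/∞ indeterminate form as x → +∞.
Write ln(x^3) = 3·ln(x), reducing the quotient to 1/3.
Limit = 1/3.

Final answer: 1/3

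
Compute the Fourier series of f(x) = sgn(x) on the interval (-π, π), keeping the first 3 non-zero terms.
4·sin(x)/π + 4·sin(3·x)/(3·π) + 4·sin(5·x)/(5·π)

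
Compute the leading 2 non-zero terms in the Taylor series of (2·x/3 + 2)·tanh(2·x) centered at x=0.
4·x^2/3 + 4·x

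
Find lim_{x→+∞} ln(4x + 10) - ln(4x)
This is an ∞ − ∞ indeterminate form.
Combine the logarithms: ln(4x+10) − ln(4x) = ln((4x+10)/(4x)) = ln(1 + 10/(4x)) → ln(1) = 0.
Limit = 0.

Final answer: 0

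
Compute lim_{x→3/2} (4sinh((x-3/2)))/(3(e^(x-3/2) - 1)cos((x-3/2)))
Both numerator and denominator → 0 as x → 3/2; this is a 0/0 indeterminate form.
Expand each to leading order near x = 3/2: numerator ~ 4·(x - 3/2), denominator ~ 3·(x - 3/2).
The limit of the ratio is 4/3.

Final answer: 4/3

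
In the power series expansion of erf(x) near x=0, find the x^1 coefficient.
Expand to order 1: erf(x) = 2·x/√(π) + O(x^2).
The coefficient of x^1 is 2/√(π).

Final answer: 2/√(π)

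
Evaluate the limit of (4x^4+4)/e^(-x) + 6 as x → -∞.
The quotient is an ∞/∞ indeterminate form as x → -∞.
Compare growth rates of the dominant terms (exponentials ≫ polynomials ≫ logarithms), or apply L'Hôpital's rule; the quotient → 0.
Adding the constant: 0 + 6 = 6. Limit = 6.

Final answer: 6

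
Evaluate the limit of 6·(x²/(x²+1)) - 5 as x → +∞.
Evaluate the dominant behaviour as x → +∞; each term tends to a finite value or vanishes.
Limit = 1.

Final answer: 1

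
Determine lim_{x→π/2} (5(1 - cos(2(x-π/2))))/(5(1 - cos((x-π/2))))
Both numerator and denominator → 0 as x → π/2; this is a 0/0 indeterminate form.
Expand each to leading order near x = π/2: numerator ~ 10·(x - π/2)^2, denominator ~ 5·(x - π/2)^2/2.
The limit of the ratio is 4.

Final answer: 4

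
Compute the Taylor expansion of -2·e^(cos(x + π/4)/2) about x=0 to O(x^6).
x^5·(7·√(2)·e^(√(2)/4)/1024 + 11·e^(√(2)/4)/384) + x^4·(-√(2)·e^(√(2)/4)/192 + 7·e^(√(2)/4)/768) + x^3·(-e^(√(2)/4)/8 - 7·√(2)·e^(√(2)/4)/96) + x^2·(-e^(√(2)/4)/8 + √(2)·e^(√(2)/4)/4) + √(2)·x·e^(√(2)/4)/2 - 2·e^(√(2)/4)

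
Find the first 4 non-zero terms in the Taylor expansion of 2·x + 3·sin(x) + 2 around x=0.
x^5/40 - x^3/2 + 5·x + 2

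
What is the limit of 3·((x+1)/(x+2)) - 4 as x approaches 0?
Direct substitution at x = 0 gives -5/2.

Final answer: -5/2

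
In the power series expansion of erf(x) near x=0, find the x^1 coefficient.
Expand to order 1: erf(x) = 2·x/√(π) + O(x^2).
The coefficient of x^1 is 2/√(π).

Final answer: 2/√(π)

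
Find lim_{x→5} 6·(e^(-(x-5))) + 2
Direct substitution at x = 5 gives 8.

Final answer: 8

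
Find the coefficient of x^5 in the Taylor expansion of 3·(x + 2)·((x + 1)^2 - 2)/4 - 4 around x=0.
Expand to order 5: 3·(x + 2)·((x + 1)^2 - 2)/4 - 4 = 3·x^3/4 + 3·x^2 + 9·x/4 - 11/2 + O(x^6).
The coefficient of x^5 is 0.

Final answer: 0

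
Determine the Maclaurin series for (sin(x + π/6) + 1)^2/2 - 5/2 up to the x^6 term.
x^6/96 + 3·√(3)·x^5/80 - x^4/16 - √(3)·x^3/4 + 3·√(3)·x/4 - 11/8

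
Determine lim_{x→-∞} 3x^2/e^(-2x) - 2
The quotient is an ∞/∞ indeterminate form as x → -∞.
Compare growth rates of the dominant terms (exponentials ≫ polynomials ≫ logarithms), or apply L'Hôpital's rule; the quotient → 0.
Adding the constant: 0 - 2 = -2. Limit = -2.

Final answer: -2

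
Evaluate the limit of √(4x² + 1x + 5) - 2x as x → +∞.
As x → +∞: multiply by the conjugate to get (1x+5)/(√(4x²+1x+5)+2x); the denominator ~ 4x, so the limit is 1/4.
Limit = 1/4.

Final answer: 1/4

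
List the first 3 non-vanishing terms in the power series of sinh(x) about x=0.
x^5/120 + x^3/6 + x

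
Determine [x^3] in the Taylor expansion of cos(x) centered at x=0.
Expand to order 3: cos(x) = 1 - x^2/2 + O(x^4).
The coefficient of x^3 is 0.

Final answer: 0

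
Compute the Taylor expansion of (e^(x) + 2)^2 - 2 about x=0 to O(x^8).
11·x^7/420 + 17·x^6/180 + 3·x^5/10 + 5·x^4/6 + 2·x^3 + 4·x^2 + 6·x + 7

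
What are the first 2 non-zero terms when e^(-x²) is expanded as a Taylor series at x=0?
1 - x^2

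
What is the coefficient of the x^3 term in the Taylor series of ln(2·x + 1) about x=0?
Expand to order 3: ln(2·x + 1) = 8·x^3/3 - 2·x^2 + 2·x + O(x^4).
The coefficient of x^3 is 8/3.

Final answer: 8/3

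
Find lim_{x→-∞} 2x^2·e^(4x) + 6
The product is a 0·∞ indeterminate form at x → -∞.
Rewrite the product as 2x^2 / e^(-4x) (an ∞/∞ form) and apply L'Hôpital, or use the standard hierarchy e^(4|x|) ≫ |x^2| as x → -∞.
The indeterminate product → 0, so the limit = 6.

Final answer: 6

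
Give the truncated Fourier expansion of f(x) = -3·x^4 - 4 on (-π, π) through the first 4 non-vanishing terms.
(-144 + 24·π^2)·cos(x) + (9 - 6·π^2)·cos(2·x) + (-16/9 + 8·π^2/3)·cos(3·x) - 3·π^4/5 - 4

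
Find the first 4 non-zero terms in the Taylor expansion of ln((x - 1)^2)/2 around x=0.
-x^4/4 - x^3/3 - x^2/2 - x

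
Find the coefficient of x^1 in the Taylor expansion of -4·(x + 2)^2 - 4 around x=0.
Expand to order 1: -4·(x + 2)^2 - 4 = -16·x - 20 + O(x^2).
The coefficient of x^1 is -16.

Final answer: -16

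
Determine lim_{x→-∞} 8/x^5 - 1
Evaluate the dominant behaviour as x → -∞; each term tends to a finite value or vanishes.
Limit = -1.

Final answer: -1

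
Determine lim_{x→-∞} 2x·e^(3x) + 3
The product is a 0·∞ indeterminate form at x → -∞.
Rewrite the product as 2x / e^(-3x) (an ∞/∞ form) and apply L'Hôpital, or use the standard hierarchy e^(3|x|) ≫ |x| as x → -∞.
The indeterminate product → 0, so the limit = 3.

Final answer: 3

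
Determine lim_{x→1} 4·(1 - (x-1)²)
Direct substitution at x = 1 gives 4.

Final answer: 4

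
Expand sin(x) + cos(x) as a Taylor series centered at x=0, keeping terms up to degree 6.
-x^6/720 + x^5/120 + x^4/24 - x^3/6 - x^2/2 + x + 1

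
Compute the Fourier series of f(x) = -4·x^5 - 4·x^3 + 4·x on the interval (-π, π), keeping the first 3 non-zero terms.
(-904 - 8·π^4 + 152·π^2)·sin(x) + (-16·π^2 + 20 + 4·π^4)·sin(2·x) + (-8·π^4/3 + 40/81 + 88·π^2/27)·sin(3·x)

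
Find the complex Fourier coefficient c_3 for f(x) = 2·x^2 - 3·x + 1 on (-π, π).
Compute the real Fourier coefficients first: a_3 = -8/9, b_3 = -2.
Then c_3 = (a_3 − i·b_3)/2 = -4/9 + i.

Final answer: -4/9 + i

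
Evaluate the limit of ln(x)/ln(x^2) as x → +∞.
This is an ∞/∞ indeterminate form as x → +∞.
Write ln(x^2) = 2·ln(x), reducing the quotient to 1/2.
Limit = 1/2.

Final answer: 1/2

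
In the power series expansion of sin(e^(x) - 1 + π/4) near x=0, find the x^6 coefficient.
Expand to order 6: sin(e^(x) - 1 + π/4) = -41·√(2)·x^6/1440 - 7·√(2)·x^5/60 - 11·√(2)·x^4/48 - √(2)·x^3/4 + √(2)·x/2 + √(2)/2 + O(x^7).
The coefficient of x^6 is -41·√(2)/1440.

Final answer: -41·√(2)/1440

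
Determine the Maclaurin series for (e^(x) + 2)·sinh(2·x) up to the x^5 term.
31·x^5/20 + 5·x^4/3 + 5·x^3 + 2·x^2 + 6·x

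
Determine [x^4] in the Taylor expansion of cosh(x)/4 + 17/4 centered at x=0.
Expand to order 4: cosh(x)/4 + 17/4 = x^4/96 + x^2/8 + 9/2 + O(x^5).
The coefficient of x^4 is 1/96.

Final answer: 1/96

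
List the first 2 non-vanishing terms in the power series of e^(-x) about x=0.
1 - x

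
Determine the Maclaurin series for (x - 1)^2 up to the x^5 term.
x^2 - 2·x + 1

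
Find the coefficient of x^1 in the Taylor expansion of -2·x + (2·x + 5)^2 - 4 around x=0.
Expand to order 1: -2·x + (2·x + 5)^2 - 4 = 18·x + 21 + O(x^2).
The coefficient of x^1 is 18.

Final answer: 18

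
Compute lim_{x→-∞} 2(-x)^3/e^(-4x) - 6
The quotient is an ∞/∞ indeterminate form as x → -∞.
Compare growth rates of the dominant terms (exponentials ≫ polynomials ≫ logarithms), or apply L'Hôpital's rule; the quotient → 0.
Adding the constant: 0 - 6 = -6. Limit = -6.

Final answer: -6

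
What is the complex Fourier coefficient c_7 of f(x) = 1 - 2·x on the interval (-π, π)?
Compute the real Fourier coefficients first: a_7 = 0, b_7 = -4/7.
Then c_7 = (a_7 − i·b_7)/2 = 2·i/7.

Final answer: 2·i/7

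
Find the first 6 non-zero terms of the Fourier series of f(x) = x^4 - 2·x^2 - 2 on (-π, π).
(56 - 8·π^2)·cos(x) + (-5 + 2·π^2)·cos(2·x) + (40/27 - 8·π^2/9)·cos(3·x) + (-11/16 + π^2/2)·cos(4·x) + (248/625 - 8·π^2/25)·cos(5·x) - 2·π^2/3 - 2 + π^4/5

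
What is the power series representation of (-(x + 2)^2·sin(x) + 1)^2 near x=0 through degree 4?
20·x^4 + 94·x^3/3 + 8·x^2 - 8·x + 1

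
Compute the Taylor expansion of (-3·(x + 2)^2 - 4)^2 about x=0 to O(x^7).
9·x^4 + 72·x^3 + 240·x^2 + 384·x + 256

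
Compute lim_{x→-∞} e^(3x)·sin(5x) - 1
Evaluate the dominant behaviour as x → -∞; each term tends to a finite value or vanishes.
Limit = -1.

Final answer: -1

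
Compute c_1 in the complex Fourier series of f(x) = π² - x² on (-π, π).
Compute the real Fourier coefficients first: a_1 = 4, b_1 = 0.
Then c_1 = (a_1 − i·b_1)/2 = 2.

Final answer: 2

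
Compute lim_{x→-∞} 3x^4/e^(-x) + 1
The quotient is an ∞/∞ indeterminate form as x → -∞.
Compare growth rates of the dominant terms (exponentials ≫ polynomials ≫ logarithms), or apply L'Hôpital's rule; the quotient → 0.
Adding the constant: 0 + 1 = 1. Limit = 1.

Final answer: 1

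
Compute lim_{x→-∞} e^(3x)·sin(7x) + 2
Evaluate the dominant behaviour as x → -∞; each term tends to a finite value or vanishes.
Limit = 2.

Final answer: 2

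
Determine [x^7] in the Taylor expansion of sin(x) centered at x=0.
Expand to order 7: sin(x) = -x^7/5040 + x^5/120 - x^3/6 + x + O(x^8).
The coefficient of x^7 is -1/5040.

Final answer: -1/5040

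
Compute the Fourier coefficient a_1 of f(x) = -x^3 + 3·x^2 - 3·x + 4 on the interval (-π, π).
a_1 = (1/π) ∫_{-π}^{π} f(x)·cos(1x) dx.
Evaluate the integral (use parity and integration by parts as needed): a_1 = -12.

Final answer: -12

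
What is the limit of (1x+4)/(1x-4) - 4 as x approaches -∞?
Evaluate the dominant behaviour as x → -∞; each term tends to a finite value or vanishes.
Limit = -3.

Final answer: -3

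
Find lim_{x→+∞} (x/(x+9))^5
As x → +∞: x/(x+9) = 1/(1 + 9/x) → 1, and the 5th power of a limit-1 base also → 1.
Limit = 1.

Final answer: 1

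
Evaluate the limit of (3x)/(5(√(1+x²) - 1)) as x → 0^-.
Both numerator and denominator → 0 as x → 0^-; this is a 0/0 indeterminate form.
Expand each to leading order near x = 0: numerator ~ 3·x, denominator ~ 5·x^2/2.
The limit of the ratio is -∞.

Final answer: -∞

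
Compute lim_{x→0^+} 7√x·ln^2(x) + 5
The product is a 0·∞ indeterminate form at x → 0⁺.
Rewrite the product as 7·ln^2(x) / x^(-1/2) and apply L'Hôpital, or use the standard hierarchy x^(-1/2) ≫ |ln x|^2 as x → 0⁺.
The indeterminate product → 0, so the limit = 5.

Final answer: 5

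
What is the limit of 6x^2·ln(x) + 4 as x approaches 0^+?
The product is a 0·∞ indeterminate form at x → 0⁺.
Rewrite the product as 6·ln(x) / x^(-2) and apply L'Hôpital, or use the standard hierarchy x^(-2) ≫ |ln x| as x → 0⁺.
The indeterminate product → 0, so the limit = 4.

Final answer: 4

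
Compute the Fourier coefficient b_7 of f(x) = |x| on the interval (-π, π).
b_7 = (1/π) ∫_{-π}^{π} f(x)·sin(7x) dx.
Evaluate the integral (use parity and integration by parts as needed): b_7 = 0.

Final answer: 0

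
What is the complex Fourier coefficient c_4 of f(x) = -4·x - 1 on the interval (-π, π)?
Compute the real Fourier coefficients first: a_4 = 0, b_4 = 2.
Then c_4 = (a_4 − i·b_4)/2 = -i.

Final answer: -i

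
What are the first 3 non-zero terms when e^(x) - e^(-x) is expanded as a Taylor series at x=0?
x^5/60 + x^3/3 + 2·x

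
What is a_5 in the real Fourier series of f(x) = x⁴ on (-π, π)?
a_5 = (1/π) ∫_{-π}^{π} f(x)·cos(5x) dx.
Evaluate the integral (use parity and integration by parts as needed): a_5 = 48/625 - 8·π^2/25.

Final answer: 48/625 - 8·π^2/25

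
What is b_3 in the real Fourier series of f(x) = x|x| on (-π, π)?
b_3 = (1/π) ∫_{-π}^{π} f(x)·sin(3x) dx.
Evaluate the integral (use parity and integration by parts as needed): b_3 = (-8 + 18·π^2)/(27·π).

Final answer: (-8 + 18·π^2)/(27·π)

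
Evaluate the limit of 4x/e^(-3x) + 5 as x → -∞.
The quotient is an ∞/∞ indeterminate form as x → -∞.
Compare growth rates of the dominant terms (exponentials ≫ polynomials ≫ logarithms), or apply L'Hôpital's rule; the quotient → 0.
Adding the constant: 0 + 5 = 5. Limit = 5.

Final answer: 5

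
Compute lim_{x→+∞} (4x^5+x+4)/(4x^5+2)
This is an ∞/∞ indeterminate form as x → +∞.
Divide numerator and denominator by x^5 and let the lower-order terms vanish; the leading terms give 4/4 = 1.
Limit = 1.

Final answer: 1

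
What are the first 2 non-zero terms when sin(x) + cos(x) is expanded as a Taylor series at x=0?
x + 1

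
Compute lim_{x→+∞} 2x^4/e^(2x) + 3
The quotient is an ∞/∞ indeterminate form as x → +∞.
The exponential denominator e^(2x) dominates the polynomial numerator (e^x ≫ x^4 as x → ∞), so the quotient → 0.
Adding the constant: 0 + 3 = 3. Limit = 3.

Final answer: 3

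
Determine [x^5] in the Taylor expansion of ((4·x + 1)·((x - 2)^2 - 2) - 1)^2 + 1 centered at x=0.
Expand to order 5: ((4·x + 1)·((x - 2)^2 - 2) - 1)^2 + 1 = -120·x^5 + 257·x^4 - 112·x^3 - 14·x^2 + 8·x + 2 + O(x^6).
The coefficient of x^5 is -120.

Final answer: -120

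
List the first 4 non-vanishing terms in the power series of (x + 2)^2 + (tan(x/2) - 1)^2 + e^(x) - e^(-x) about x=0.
x^3/4 + 5·x^2/4 + 5·x + 5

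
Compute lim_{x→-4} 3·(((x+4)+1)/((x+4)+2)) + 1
Direct substitution at x = -4 gives 5/2.

Final answer: 5/2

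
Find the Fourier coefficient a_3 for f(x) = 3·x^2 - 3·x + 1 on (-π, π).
a_3 = (1/π) ∫_{-π}^{π} f(x)·cos(3x) dx.
Evaluate the integral (use parity and integration by parts as needed): a_3 = -4/3.

Final answer: -4/3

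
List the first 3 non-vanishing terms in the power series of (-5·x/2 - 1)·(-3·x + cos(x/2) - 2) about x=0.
61·x^2/8 + 11·x/2 + 1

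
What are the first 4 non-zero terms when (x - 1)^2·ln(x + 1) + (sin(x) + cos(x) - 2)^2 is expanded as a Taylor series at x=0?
5·x^3/3 - x^2/2 - x + 1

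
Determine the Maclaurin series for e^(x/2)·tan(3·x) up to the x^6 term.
20977·x^6/1280 + 21461·x^5/640 + 73·x^4/16 + 75·x^3/8 + 3·x^2/2 + 3·x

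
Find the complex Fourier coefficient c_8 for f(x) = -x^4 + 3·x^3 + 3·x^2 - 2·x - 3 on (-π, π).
Compute the real Fourier coefficients first: a_8 = 51/256 - π^2/8, b_8 = 73/128 - 3·π^2/4.
Then c_8 = (a_8 − i·b_8)/2 = -π^2/16 + 51/512 - 73·i/256 + 3·i·π^2/8.

Final answer: -π^2/16 + 51/512 - 73·i/256 + 3·i·π^2/8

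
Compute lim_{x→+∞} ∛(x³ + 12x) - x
This is an ∞ − ∞ indeterminate form.
Multiply by (A² + AB + B²)/(A² + AB + B²) where A = ∛(x³+12x), B = x to use A³ − B³ = (A−B)(A²+AB+B²); the x³ terms cancel, leaving (12x)/(A²+AB+B²) with denominator ~ 3x², so the limit is 0.
Limit = 0.

Final answer: 0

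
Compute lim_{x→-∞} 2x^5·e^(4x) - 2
The product is a 0·∞ indeterminate form at x → -∞.
Rewrite the product as 2x^5 / e^(-4x) (an ∞/∞ form) and apply L'Hôpital, or use the standard hierarchy e^(4|x|) ≫ |x^5| as x → -∞.
The indeterminate product → 0, so the limit = -2.

Final answer: -2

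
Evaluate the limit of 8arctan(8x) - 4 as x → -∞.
Evaluate the dominant behaviour as x → -∞; each term tends to a finite value or vanishes.
Limit = -4·π - 4.

Final answer: -4·π - 4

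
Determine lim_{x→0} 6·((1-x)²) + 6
Direct substitution at x = 0 gives 12.

Final answer: 12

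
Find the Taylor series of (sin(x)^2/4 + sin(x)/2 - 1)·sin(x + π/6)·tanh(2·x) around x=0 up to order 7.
x^7·(59·√(3)/45 + 10991/2016) + x^6·(71/45 - 127·√(3)/45) + x^5·(-203/60 - 5·√(3)/6) + x^4·(-1 + 7·√(3)/4) + x^3·(√(3)/2 + 25/12) + x^2·(1/2 - √(3)) - x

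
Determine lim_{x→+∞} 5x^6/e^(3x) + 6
The quotient is an ∞/∞ indeterminate form as x → +∞.
The exponential denominator e^(3x) dominates the polynomial numerator (e^x ≫ x^6 as x → ∞), so the quotient → 0.
Adding the constant: 0 + 6 = 6. Limit = 6.

Final answer: 6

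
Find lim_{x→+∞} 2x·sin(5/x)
As x → +∞: let u = 5/x → 0⁺; then 2·x·sin(5/x) = 2·5·sin(u)/u → 2·5·1 = 10.
Limit = 10.

Final answer: 10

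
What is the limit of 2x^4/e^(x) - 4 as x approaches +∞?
The quotient is an ∞/∞ indeterminate form as x → +∞.
The exponential denominator e^(x) dominates the polynomial numerator (e^x ≫ x^4 as x → ∞), so the quotient → 0.
Adding the constant: 0 - 4 = -4. Limit = -4.

Final answer: -4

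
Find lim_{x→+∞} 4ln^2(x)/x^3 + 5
The quotient is an ∞/∞ indeterminate form as x → +∞.
The polynomial denominator x^3 dominates the logarithmic numerator (any positive power of x ≫ ln^2(x) as x → ∞), so the quotient → 0.
Adding the constant: 0 + 5 = 5. Limit = 5.

Final answer: 5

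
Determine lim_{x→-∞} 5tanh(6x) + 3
Evaluate the dominant behaviour as x → -∞; each term tends to a finite value or vanishes.
Limit = -2.

Final answer: -2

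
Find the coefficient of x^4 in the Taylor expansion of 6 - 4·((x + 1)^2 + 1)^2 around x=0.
Expand to order 4: 6 - 4·((x + 1)^2 + 1)^2 = -4·x^4 - 16·x^3 - 32·x^2 - 32·x - 10 + O(x^5).
The coefficient of x^4 is -4.

Final answer: -4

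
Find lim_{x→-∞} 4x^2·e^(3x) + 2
The product is a 0·∞ indeterminate form at x → -∞.
Rewrite the product as 4x^2 / e^(-3x) (an ∞/∞ form) and apply L'Hôpital, or use the standard hierarchy e^(3|x|) ≫ |x^2| as x → -∞.
The indeterminate product → 0, so the limit = 2.

Final answer: 2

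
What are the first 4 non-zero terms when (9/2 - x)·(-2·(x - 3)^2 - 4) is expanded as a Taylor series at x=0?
2·x^3 - 21·x^2 + 76·x - 99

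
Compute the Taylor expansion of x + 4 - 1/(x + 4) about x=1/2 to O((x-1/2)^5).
77/18 + 85·(x - 1/2)/81 - 8·(x - 1/2)^2/729 + 16·(x - 1/2)^3/6561 - 32·(x - 1/2)^4/59049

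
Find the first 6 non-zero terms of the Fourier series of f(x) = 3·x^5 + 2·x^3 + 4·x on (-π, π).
(-116·π^2 + 6·π^4 + 704)·sin(x) + (-3·π^4 - 47/2 + 13·π^2)·sin(2·x) + (-28·π^2/9 + 128/27 + 2·π^4)·sin(3·x) + (-3·π^4/2 - 149/64 + 7·π^2/8)·sin(4·x) + (-4·π^2/25 + 1024/625 + 6·π^4/5)·sin(5·x) + (-π^4 - 71/54 - π^2/9)·sin(6·x)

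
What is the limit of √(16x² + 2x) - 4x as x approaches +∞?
As x → +∞: multiply by the conjugate to get (2x)/(√(16x²+2x)+4x); the denominator ~ 8x, so the limit is 2/8 = 1/4.
Limit = 1/4.

Final answer: 1/4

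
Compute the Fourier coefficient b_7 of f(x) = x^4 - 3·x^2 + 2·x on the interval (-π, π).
b_7 = (1/π) ∫_{-π}^{π} f(x)·sin(7x) dx.
Evaluate the integral (use parity and integration by parts as needed): b_7 = 4/7.

Final answer: 4/7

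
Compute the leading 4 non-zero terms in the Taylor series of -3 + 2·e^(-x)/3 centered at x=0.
-x^3/9 + x^2/3 - 2·x/3 - 7/3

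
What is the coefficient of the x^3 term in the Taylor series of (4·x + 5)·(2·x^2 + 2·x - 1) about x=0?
Expand to order 3: (4·x + 5)·(2·x^2 + 2·x - 1) = 8·x^3 + 18·x^2 + 6·x - 5 + O(x^4).
The coefficient of x^3 is 8.

Final answer: 8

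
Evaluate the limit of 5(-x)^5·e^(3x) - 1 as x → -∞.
The product is a 0·∞ indeterminate form at x → -∞.
Rewrite the product as 5(-x)^5 / e^(-3x) (an ∞/∞ form) and apply L'Hôpital, or use the standard hierarchy e^(3|x|) ≫ |(-x)^5| as x → -∞.
The indeterminate product → 0, so the limit = -1.

Final answer: -1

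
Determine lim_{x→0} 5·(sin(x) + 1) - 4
Direct substitution at x = 0 gives 1.

Final answer: 1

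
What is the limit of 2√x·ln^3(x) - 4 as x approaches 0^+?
The product is a 0·∞ indeterminate form at x → 0⁺.
Rewrite the product as 2·ln^3(x) / x^(-1/2) and apply L'Hôpital, or use the standard hierarchy x^(-1/2) ≫ |ln x|^3 as x → 0⁺.
The indeterminate product → 0, so the limit = -4.

Final answer: -4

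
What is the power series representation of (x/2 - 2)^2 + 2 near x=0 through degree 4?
x^2/4 - 2·x + 6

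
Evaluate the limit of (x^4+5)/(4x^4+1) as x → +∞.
This is an ∞/∞ indeterminate form as x → +∞.
Divide numerator and denominator by x^4 and let the lower-order terms vanish; the leading terms give 1/4.
Limit = 1/4.

Final answer: 1/4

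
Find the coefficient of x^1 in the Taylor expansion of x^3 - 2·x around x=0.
Expand to order 1: x^3 - 2·x = -2·x + O(x^2).
The coefficient of x^1 is -2.

Final answer: -2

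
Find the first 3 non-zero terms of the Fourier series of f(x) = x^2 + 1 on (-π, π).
-4·cos(x) + cos(2·x) + 1 + π^2/3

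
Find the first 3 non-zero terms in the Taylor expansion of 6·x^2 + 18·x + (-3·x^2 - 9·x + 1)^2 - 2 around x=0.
54·x^3 + 81·x^2 - 1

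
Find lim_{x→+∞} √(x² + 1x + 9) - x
As x → +∞: multiply by the conjugate to get (1x+9)/(√(x²+1x+9)+x); the denominator ~ 2x, so the limit is 1/2.
Limit = 1/2.

Final answer: 1/2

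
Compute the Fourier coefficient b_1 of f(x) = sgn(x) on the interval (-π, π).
b_1 = (1/π) ∫_{-π}^{π} f(x)·sin(1x) dx.
Evaluate the integral (use parity and integration by parts as needed): b_1 = 4/π.

Final answer: 4/π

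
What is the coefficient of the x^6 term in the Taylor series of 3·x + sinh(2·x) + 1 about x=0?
Expand to order 6: 3·x + sinh(2·x) + 1 = 4·x^5/15 + 4·x^3/3 + 5·x + 1 + O(x^7).
The coefficient of x^6 is 0.

Final answer: 0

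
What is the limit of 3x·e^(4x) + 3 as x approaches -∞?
The product is a 0·∞ indeterminate form at x → -∞.
Rewrite the product as 3x / e^(-4x) (an ∞/∞ form) and apply L'Hôpital, or use the standard hierarchy e^(4|x|) ≫ |x| as x → -∞.
The indeterminate product → 0, so the limit = 3.

Final answer: 3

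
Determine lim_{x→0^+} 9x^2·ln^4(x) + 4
The product is a 0·∞ indeterminate form at x → 0⁺.
Rewrite the product as 9·ln^4(x) / x^(-2) and apply L'Hôpital, or use the standard hierarchy x^(-2) ≫ |ln x|^4 as x → 0⁺.
The indeterminate product → 0, so the limit = 4.

Final answer: 4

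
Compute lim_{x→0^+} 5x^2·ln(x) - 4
The product is a 0·∞ indeterminate form at x → 0⁺.
Rewrite the product as 5·ln(x) / x^(-2) and apply L'Hôpital, or use the standard hierarchy x^(-2) ≫ |ln x| as x → 0⁺.
The indeterminate product → 0, so the limit = -4.

Final answer: -4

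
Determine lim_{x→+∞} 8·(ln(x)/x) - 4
Evaluate the dominant behaviour as x → +∞; each term tends to a finite value or vanishes.
Limit = -4.

Final answer: -4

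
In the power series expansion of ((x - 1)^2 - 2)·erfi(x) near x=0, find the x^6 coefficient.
Expand to order 6: ((x - 1)^2 - 2)·erfi(x) = -2·x^6/(5·√(π)) + 7·x^5/(15·√(π)) - 4·x^4/(3·√(π)) + 4·x^3/(3·√(π)) - 4·x^2/√(π) - 2·x/√(π) + O(x^7).
The coefficient of x^6 is -2/(5·√(π)).

Final answer: -2/(5·√(π))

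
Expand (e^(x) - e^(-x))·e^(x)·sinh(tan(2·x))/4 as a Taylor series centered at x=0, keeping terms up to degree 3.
x^3 + x^2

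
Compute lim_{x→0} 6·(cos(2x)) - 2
Direct substitution at x = 0 gives 4.

Final answer: 4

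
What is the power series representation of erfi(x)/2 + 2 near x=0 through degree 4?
x^3/(3·√(π)) + x/√(π) + 2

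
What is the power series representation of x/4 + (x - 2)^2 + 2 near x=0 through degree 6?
x^2 - 15·x/4 + 6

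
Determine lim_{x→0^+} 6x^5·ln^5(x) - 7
The product is a 0·∞ indeterminate form at x → 0⁺.
Rewrite the product as 6·ln^5(x) / x^(-5) and apply L'Hôpital, or use the standard hierarchy x^(-5) ≫ |ln x|^5 as x → 0⁺.
The indeterminate product → 0, so the limit = -7.

Final answer: -7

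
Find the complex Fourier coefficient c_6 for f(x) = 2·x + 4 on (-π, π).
Compute the real Fourier coefficients first: a_6 = 0, b_6 = -2/3.
Then c_6 = (a_6 − i·b_6)/2 = i/3.

Final answer: i/3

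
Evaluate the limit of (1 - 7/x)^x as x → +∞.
As x → +∞: this is the defining limit (1 - 7/x)^x → e^(-7).
Limit = e^(-7).

Final answer: e^(-7)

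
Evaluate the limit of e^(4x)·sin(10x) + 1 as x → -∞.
Evaluate the dominant behaviour as x → -∞; each term tends to a finite value or vanishes.
Limit = 1.

Final answer: 1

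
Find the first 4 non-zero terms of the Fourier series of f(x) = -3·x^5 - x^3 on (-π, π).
(-708 - 6·π^4 + 118·π^2)·sin(x) + (-14·π^2 + 21 + 3·π^4)·sin(2·x) + (-2·π^4 - 68/27 + 34·π^2/9)·sin(3·x) + (-11·π^2/8 + 33/64 + 3·π^4/2)·sin(4·x)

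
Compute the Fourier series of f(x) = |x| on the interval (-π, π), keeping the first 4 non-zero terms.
-4·cos(x)/π - 4·cos(3·x)/(9·π) - 4·cos(5·x)/(25·π) + π/2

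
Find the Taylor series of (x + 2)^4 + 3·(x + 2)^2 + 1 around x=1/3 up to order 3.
3805/81 + 1750·(x - 1/3)/27 + 107·(x - 1/3)^2/3 + 28·(x - 1/3)^3/3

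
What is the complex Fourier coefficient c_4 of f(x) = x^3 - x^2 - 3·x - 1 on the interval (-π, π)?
Compute the real Fourier coefficients first: a_4 = -1/4, b_4 = 27/16 - π^2/2.
Then c_4 = (a_4 − i·b_4)/2 = -1/8 - 27·i/32 + i·π^2/4.

Final answer: -1/8 - 27·i/32 + i·π^2/4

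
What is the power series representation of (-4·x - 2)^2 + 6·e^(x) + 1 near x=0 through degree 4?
x^4/4 + x^3 + 19·x^2 + 22·x + 11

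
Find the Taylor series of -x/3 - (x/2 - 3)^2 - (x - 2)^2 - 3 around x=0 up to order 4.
-5·x^2/4 + 20·x/3 - 16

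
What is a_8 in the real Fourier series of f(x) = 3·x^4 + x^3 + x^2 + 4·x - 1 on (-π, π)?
a_8 = (1/π) ∫_{-π}^{π} f(x)·cos(8x) dx.
Evaluate the integral (use parity and integration by parts as needed): a_8 = 7/256 + 3·π^2/8.

Final answer: 7/256 + 3·π^2/8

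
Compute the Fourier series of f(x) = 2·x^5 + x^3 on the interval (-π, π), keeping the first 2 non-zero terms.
(-78·π^2 + 4·π^4 + 468)·sin(x) + (-2·π^4 - 27/2 + 9·π^2)·sin(2·x)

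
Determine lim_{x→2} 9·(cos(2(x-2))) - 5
Direct substitution at x = 2 gives 4.

Final answer: 4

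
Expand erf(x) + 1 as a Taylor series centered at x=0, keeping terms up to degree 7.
-x^7/(21·√(π)) + x^5/(5·√(π)) - 2·x^3/(3·√(π)) + 2·x/√(π) + 1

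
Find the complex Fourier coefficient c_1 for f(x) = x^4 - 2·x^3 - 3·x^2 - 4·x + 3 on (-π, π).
Compute the real Fourier coefficients first: a_1 = 60 - 8·π^2, b_1 = 16 - 4·π^2.
Then c_1 = (a_1 − i·b_1)/2 = -4·π^2 + 30 - 8·i + 2·i·π^2.

Final answer: -4·π^2 + 30 - 8·i + 2·i·π^2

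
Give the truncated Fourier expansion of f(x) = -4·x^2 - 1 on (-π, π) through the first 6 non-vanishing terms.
16·cos(x) - 4·cos(2·x) + 16·cos(3·x)/9 - cos(4·x) + 16·cos(5·x)/25 - 4·π^2/3 - 1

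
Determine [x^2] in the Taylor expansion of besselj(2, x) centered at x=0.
Expand to order 2: besselj(2, x) = x^2/8 + O(x^3).
The coefficient of x^2 is 1/8.

Final answer: 1/8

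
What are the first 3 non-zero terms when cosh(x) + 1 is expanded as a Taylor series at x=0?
x^4/24 + x^2/2 + 2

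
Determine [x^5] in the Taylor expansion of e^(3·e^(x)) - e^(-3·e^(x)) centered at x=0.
Expand to order 5: e^(3·e^(x)) - e^(-3·e^(x)) = x^5·(-e^(-3)/5 + 311·e^(3)/20) + x^4·(7·e^(-3)/8 + 103·e^(3)/8) + x^3·(e^(-3)/2 + 19·e^(3)/2) + x^2·(-3·e^(-3) + 6·e^(3)) + x·(3·e^(-3) + 3·e^(3)) - e^(-3) + e^(3) + O(x^6).
The coefficient of x^5 is -e^(-3)/5 + 311·e^(3)/20.

Final answer: -e^(-3)/5 + 311·e^(3)/20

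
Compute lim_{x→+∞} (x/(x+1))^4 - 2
As x → +∞: x/(x+1) = 1/(1 + 1/x) → 1, and the 4th power of a limit-1 base also → 1; with the additive constant, 1 - 2 = -1.
Limit = -1.

Final answer: -1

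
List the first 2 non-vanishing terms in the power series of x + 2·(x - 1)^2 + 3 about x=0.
5 - 3·x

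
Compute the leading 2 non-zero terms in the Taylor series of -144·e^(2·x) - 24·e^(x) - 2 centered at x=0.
-312·x - 170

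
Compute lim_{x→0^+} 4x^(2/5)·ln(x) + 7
The product is a 0·∞ indeterminate form at x → 0⁺.
Rewrite the product as 4·ln(x) / x^(-2/5) and apply L'Hôpital, or use the standard hierarchy x^(-2/5) ≫ |ln x| as x → 0⁺.
The indeterminate product → 0, so the limit = 7.

Final answer: 7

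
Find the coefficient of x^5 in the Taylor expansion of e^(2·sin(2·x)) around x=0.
Expand to order 5: e^(2·sin(2·x)) = -184·x^5/15 + 8·x^3 + 8·x^2 + 4·x + 1 + O(x^6).
The coefficient of x^5 is -184/15.

Final answer: -184/15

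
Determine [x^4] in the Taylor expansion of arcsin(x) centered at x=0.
Expand to order 4: arcsin(x) = x^3/6 + x + O(x^5).
The coefficient of x^4 is 0.

Final answer: 0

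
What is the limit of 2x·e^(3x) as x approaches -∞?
This is a 0·∞ indeterminate form at x → -∞.
Rewrite the product as 2x / e^(-3x) (an ∞/∞ form) and apply L'Hôpital, or use the standard hierarchy e^(3|x|) ≫ |x| as x → -∞.
The indeterminate product → 0, so the limit = 0.

Final answer: 0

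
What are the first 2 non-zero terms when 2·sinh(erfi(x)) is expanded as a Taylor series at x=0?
x^3·(8/(3·π^(3/2)) + 4/(3·√(π))) + 4·x/√(π)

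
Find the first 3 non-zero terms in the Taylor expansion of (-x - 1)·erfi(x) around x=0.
-2·x^3/(3·√(π)) - 2·x^2/√(π) - 2·x/√(π)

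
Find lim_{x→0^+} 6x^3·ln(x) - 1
The product is a 0·∞ indeterminate form at x → 0⁺.
Rewrite the product as 6·ln(x) / x^(-3) and apply L'Hôpital, or use the standard hierarchy x^(-3) ≫ |ln x| as x → 0⁺.
The indeterminate product → 0, so the limit = -1.

Final answer: -1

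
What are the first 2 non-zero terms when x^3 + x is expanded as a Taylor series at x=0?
x^3 + x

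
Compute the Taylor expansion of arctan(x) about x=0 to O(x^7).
x^5/5 - x^3/3 + x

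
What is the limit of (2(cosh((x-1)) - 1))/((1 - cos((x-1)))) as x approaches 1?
Both numerator and denominator → 0 as x → 1; this is a 0/0 indeterminate form.
Expand each to leading order near x = 1: numerator ~ (x - 1)^2, denominator ~ (x - 1)^2/2.
The limit of the ratio is 2.

Final answer: 2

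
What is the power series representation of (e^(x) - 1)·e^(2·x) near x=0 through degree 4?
65·x^4/24 + 19·x^3/6 + 5·x^2/2 + x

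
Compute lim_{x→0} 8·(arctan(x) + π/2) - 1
Direct substitution at x = 0 gives -1 + 4·π.

Final answer: -1 + 4·π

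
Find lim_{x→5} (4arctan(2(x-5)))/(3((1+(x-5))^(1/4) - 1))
Both numerator and denominator → 0 as x → 5; this is a 0/0 indeterminate form.
Expand each to leading order near x = 5: numerator ~ 8·(x - 5), denominator ~ 3·(x - 5)/4.
The limit of the ratio is 32/3.

Final answer: 32/3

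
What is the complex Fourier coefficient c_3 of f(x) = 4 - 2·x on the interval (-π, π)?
Compute the real Fourier coefficients first: a_3 = 0, b_3 = -4/3.
Then c_3 = (a_3 − i·b_3)/2 = 2·i/3.

Final answer: 2·i/3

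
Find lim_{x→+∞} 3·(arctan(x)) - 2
Evaluate the dominant behaviour as x → +∞; each term tends to a finite value or vanishes.
Limit = -2 + 3·π/2.

Final answer: -2 + 3·π/2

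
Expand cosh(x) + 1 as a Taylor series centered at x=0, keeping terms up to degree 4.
x^4/24 + x^2/2 + 2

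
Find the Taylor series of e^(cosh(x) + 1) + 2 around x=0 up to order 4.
x^4·e^(2)/6 + x^2·e^(2)/2 + 2 + e^(2)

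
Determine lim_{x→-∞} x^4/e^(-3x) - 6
The quotient is an ∞/∞ indeterminate form as x → -∞.
Compare growth rates of the dominant terms (exponentials ≫ polynomials ≫ logarithms), or apply L'Hôpital's rule; the quotient → 0.
Adding the constant: 0 - 6 = -6. Limit = -6.

Final answer: -6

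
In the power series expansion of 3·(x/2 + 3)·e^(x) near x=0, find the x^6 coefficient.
Expand to order 6: 3·(x/2 + 3)·e^(x) = x^6/40 + 11·x^5/80 + 5·x^4/8 + 9·x^3/4 + 6·x^2 + 21·x/2 + 9 + O(x^7).
The coefficient of x^6 is 1/40.

Final answer: 1/40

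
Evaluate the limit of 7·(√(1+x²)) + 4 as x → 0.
Direct substitution at x = 0 gives 11.

Final answer: 11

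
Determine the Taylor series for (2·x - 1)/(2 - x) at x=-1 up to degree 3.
-1 + (x + 1)/3 + (x + 1)^2/9 + (x + 1)^3/27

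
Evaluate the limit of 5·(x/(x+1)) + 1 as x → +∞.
Evaluate the dominant behaviour as x → +∞; each term tends to a finite value or vanishes.
Limit = 6.

Final answer: 6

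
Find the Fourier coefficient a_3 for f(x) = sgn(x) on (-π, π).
a_3 = (1/π) ∫_{-π}^{π} f(x)·cos(3x) dx.
Evaluate the integral (use parity and integration by parts as needed): a_3 = 0.

Final answer: 0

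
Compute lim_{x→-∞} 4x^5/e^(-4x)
This is an ∞/∞ indeterminate form as x → -∞.
Compare growth rates of the dominant terms (exponentials ≫ polynomials ≫ logarithms), or apply L'Hôpital's rule; the quotient → 0.
Limit = 0.

Final answer: 0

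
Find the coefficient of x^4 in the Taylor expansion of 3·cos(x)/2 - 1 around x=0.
Expand to order 4: 3·cos(x)/2 - 1 = x^4/16 - 3·x^2/4 + 1/2 + O(x^5).
The coefficient of x^4 is 1/16.

Final answer: 1/16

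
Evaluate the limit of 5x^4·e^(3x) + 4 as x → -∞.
The product is a 0·∞ indeterminate form at x → -∞.
Rewrite the product as 5x^4 / e^(-3x) (an ∞/∞ form) and apply L'Hôpital, or use the standard hierarchy e^(3|x|) ≫ |x^4| as x → -∞.
The indeterminate product → 0, so the limit = 4.

Final answer: 4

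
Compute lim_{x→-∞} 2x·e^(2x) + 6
The product is a 0·∞ indeterminate form at x → -∞.
Rewrite the product as 2x / e^(-2x) (an ∞/∞ form) and apply L'Hôpital, or use the standard hierarchy e^(2|x|) ≫ |x| as x → -∞.
The indeterminate product → 0, so the limit = 6.

Final answer: 6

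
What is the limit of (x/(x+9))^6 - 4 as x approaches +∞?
As x → +∞: x/(x+9) = 1/(1 + 9/x) → 1, and the 6th power of a limit-1 base also → 1; with the additive constant, 1 - 4 = -3.
Limit = -3.

Final answer: -3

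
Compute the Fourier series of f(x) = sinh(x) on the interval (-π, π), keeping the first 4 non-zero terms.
sin(x)·sinh(π)/π - 4·sin(2·x)·sinh(π)/(5·π) + 3·sin(3·x)·sinh(π)/(5·π) - 8·sin(4·x)·sinh(π)/(17·π)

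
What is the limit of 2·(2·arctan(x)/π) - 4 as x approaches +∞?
Evaluate the dominant behaviour as x → +∞; each term tends to a finite value or vanishes.
Limit = -2.

Final answer: -2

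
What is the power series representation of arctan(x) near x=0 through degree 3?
-x^3/3 + x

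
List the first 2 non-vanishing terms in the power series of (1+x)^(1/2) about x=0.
x/2 + 1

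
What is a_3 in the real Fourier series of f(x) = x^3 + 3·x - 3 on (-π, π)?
a_3 = (1/π) ∫_{-π}^{π} f(x)·cos(3x) dx.
Evaluate the integral (use parity and integration by parts as needed): a_3 = 0.

Final answer: 0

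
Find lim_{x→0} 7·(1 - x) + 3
Direct substitution at x = 0 gives 10.

Final answer: 10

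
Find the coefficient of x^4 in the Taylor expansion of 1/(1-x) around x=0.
Expand to order 4: 1/(1-x) = x^4 + x^3 + x^2 + x + 1 + O(x^5).
The coefficient of x^4 is 1.

Final answer: 1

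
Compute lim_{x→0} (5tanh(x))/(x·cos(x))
Both numerator and denominator → 0 as x → 0; this is a 0/0 indeterminate form.
Expand each to leading order near x = 0: numerator ~ 5·x, denominator ~ x.
The limit of the ratio is 5.

Final answer: 5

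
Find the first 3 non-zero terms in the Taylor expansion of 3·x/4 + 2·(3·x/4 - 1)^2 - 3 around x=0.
9·x^2/8 - 9·x/4 - 1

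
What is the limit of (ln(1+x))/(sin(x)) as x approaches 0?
Both numerator and denominator → 0 as x → 0; this is a 0/0 indeterminate form.
Expand each to leading order near x = 0: numerator ~ x, denominator ~ x.
The limit of the ratio is 1.

Final answer: 1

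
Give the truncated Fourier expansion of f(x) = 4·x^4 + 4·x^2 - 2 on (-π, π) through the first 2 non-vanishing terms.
(176 - 32·π^2)·cos(x) - 2 + 4·π^2/3 + 4·π^4/5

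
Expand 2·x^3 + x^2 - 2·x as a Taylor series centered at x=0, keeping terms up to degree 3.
2·x^3 + x^2 - 2·x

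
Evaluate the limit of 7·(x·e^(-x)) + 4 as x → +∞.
Evaluate the dominant behaviour as x → +∞; each term tends to a finite value or vanishes.
Limit = 4.

Final answer: 4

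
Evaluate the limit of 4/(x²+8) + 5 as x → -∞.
Evaluate the dominant behaviour as x → -∞; each term tends to a finite value or vanishes.
Limit = 5.

Final answer: 5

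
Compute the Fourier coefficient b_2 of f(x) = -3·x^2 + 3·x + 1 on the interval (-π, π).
b_2 = (1/π) ∫_{-π}^{π} f(x)·sin(2x) dx.
Evaluate the integral (use parity and integration by parts as needed): b_2 = -3.

Final answer: -3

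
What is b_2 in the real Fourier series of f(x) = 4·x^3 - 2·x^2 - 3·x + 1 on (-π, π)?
b_2 = (1/π) ∫_{-π}^{π} f(x)·sin(2x) dx.
Evaluate the integral (use parity and integration by parts as needed): b_2 = 9 - 4·π^2.

Final answer: 9 - 4·π^2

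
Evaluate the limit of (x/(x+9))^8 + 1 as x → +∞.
As x → +∞: x/(x+9) = 1/(1 + 9/x) → 1, and the 8th power of a limit-1 base also → 1; with the additive constant, 1 + 1 = 2.
Limit = 2.

Final answer: 2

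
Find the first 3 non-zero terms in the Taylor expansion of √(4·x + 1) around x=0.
-2·x^2 + 2·x + 1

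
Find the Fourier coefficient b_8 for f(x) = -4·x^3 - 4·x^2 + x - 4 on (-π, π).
b_8 = (1/π) ∫_{-π}^{π} f(x)·sin(8x) dx.
Evaluate the integral (use parity and integration by parts as needed): b_8 = -11/32 + π^2.

Final answer: -11/32 + π^2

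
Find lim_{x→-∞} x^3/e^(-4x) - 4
The quotient is an ∞/∞ indeterminate form as x → -∞.
Compare growth rates of the dominant terms (exponentials ≫ polynomials ≫ logarithms), or apply L'Hôpital's rule; the quotient → 0.
Adding the constant: 0 - 4 = -4. Limit = -4.

Final answer: -4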